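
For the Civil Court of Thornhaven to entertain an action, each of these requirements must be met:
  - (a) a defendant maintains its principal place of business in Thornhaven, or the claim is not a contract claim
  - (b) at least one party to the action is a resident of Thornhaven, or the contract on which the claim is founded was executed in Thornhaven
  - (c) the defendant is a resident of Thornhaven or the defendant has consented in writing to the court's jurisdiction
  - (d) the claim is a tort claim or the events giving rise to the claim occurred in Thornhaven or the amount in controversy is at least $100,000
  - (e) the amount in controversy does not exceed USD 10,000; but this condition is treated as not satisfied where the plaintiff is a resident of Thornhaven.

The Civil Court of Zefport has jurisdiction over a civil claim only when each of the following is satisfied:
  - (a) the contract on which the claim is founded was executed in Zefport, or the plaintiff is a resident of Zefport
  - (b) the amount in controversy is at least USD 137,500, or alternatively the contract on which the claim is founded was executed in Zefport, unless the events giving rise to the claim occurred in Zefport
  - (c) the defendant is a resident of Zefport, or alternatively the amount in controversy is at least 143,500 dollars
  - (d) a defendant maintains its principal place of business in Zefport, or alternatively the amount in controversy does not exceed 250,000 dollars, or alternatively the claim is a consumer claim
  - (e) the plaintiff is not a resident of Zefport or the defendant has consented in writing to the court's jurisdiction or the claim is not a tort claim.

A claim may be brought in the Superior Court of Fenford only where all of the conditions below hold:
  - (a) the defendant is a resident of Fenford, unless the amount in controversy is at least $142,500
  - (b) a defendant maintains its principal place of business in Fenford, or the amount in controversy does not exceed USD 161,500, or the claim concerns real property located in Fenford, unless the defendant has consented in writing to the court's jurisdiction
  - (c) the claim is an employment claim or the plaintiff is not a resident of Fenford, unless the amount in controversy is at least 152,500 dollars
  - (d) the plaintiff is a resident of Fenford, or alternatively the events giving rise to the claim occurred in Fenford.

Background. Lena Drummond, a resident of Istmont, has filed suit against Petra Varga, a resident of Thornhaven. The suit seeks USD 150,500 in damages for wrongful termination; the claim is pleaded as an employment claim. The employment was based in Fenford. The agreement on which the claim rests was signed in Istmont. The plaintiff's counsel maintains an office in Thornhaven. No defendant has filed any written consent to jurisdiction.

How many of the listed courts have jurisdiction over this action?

1

The Civil Court of Thornhaven:
  (a) The claim is an employment claim, not a contract claim, so one alternative holds. Met.
  (b) Petra Varga resides in Thornhaven, so this disjunct is met. Met.
  (c) The defendant resides in Thornhaven, so this disjunct is met. Condition met.
  (d) The amount in controversy is 150,500 dollars, which meets the 100,000 dollars floor, so this disjunct is met. Condition met.
  (e) The amount in controversy is $150,500, above the USD 10,000 ceiling. Not satisfied.
  → Not every requirement is met — no jurisdiction.
The Civil Court of Zefport:
  (a) The contract was executed in Istmont, not Zefport; the plaintiff resides in Istmont, not Zefport — none of the alternatives is met. Not satisfied.
  (b) The amount in controversy is $150,500, which meets the USD 137,500 floor, so this disjunct is met. Satisfied.
  (c) The amount in controversy is 150,500 dollars, which meets the $143,500 floor, which satisfies one of the alternatives. Condition met.
  (d) The amount in controversy is 150,500 dollars, within the $250,000 ceiling, so one alternative holds. Met.
  (e) The plaintiff resides in Istmont, which is not Zefport — that alternative is enough. Satisfied.
  → Not every requirement is met — no jurisdiction.
The Superior Court of Fenford:
  (a) The defendant resides in Thornhaven, not Fenford. But the amount in controversy is $150,500, which meets the USD 142,500 floor, and the 'unless' clause therefore excuses the requirement. Met.
  (b) The amount in controversy is USD 150,500, within the USD 161,500 ceiling, so this disjunct is met. Met.
  (c) The claim is an employment claim, which satisfies one of the alternatives. Satisfied.
  (d) The operative events occurred in Fenford, which satisfies one of the alternatives. Condition met.
  → The court has jurisdiction.
Courts with jurisdiction: the Superior Court of Fenford — 1 in total.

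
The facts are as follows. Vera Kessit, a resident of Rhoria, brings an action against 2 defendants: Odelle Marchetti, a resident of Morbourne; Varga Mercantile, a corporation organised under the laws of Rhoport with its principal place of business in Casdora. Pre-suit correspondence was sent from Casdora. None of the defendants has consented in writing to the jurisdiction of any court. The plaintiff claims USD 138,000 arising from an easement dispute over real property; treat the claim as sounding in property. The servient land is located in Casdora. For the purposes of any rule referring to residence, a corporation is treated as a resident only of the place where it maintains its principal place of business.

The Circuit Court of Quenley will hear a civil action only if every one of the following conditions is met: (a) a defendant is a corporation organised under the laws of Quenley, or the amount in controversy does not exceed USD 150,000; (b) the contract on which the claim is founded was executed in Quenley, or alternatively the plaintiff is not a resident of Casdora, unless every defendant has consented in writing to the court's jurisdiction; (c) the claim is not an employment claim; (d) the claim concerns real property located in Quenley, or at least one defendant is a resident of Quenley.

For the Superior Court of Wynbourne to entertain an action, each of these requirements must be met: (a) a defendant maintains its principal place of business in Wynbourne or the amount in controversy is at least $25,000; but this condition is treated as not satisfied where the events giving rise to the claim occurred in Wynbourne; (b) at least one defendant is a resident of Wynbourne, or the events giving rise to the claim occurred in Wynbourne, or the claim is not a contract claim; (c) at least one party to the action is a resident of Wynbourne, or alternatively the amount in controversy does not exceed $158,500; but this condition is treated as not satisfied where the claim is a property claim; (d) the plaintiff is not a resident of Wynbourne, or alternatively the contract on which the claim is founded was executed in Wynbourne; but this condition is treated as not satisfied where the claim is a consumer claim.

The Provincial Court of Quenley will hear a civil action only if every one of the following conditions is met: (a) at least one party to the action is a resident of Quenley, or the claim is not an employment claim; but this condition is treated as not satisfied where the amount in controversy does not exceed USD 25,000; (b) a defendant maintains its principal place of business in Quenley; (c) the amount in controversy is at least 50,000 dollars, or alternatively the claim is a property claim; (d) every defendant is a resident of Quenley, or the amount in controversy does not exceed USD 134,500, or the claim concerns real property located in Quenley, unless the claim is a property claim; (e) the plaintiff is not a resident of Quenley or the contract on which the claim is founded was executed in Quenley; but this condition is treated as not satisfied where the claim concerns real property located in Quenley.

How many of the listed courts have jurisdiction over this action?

0

The Circuit Court of Quenley:
  (a) The amount in controversy is USD 138,000, within the 150,000 dollars ceiling — that alternative is enough. Condition met.
  (b) The plaintiff resides in Rhoria, which is not Casdora, which satisfies one of the alternatives. Met.
  (c) The claim is a property claim, not an employment claim. Satisfied.
  (d) The property lies in Casdora, not Quenley; no defendant resides in Quenley (they reside in Morbourne, Casdora) — every alternative fails. Not met.
  → The court lacks jurisdiction.
The Superior Court of Wynbourne:
  (a) The amount in controversy is $138,000, which meets the 25,000 dollars floor, so this disjunct is met. The carve-out does not apply: the operative events occurred in Casdora, not Wynbourne. Satisfied.
  (b) The claim is a property claim, not a contract claim, so one alternative holds. Met.
  (c) The amount in controversy is USD 138,000, within the USD 158,500 ceiling, so one alternative holds. But the carve-out bites: the claim is a property claim. Not met.
  (d) The plaintiff resides in Rhoria, which is not Wynbourne, which satisfies one of the alternatives. And the carve-out is inapplicable — the claim is a property claim, not a consumer claim. Satisfied.
  → At least one condition fails; no jurisdiction.
The Provincial Court of Quenley:
  (a) The claim is a property claim, not an employment claim, so one alternative holds. The exception is not triggered, since the amount in controversy is $138,000, above the USD 25,000 ceiling. Met.
  (b) The corporate defendant(s) have their principal place of business in Casdora, not Quenley. Fails.
  (c) The amount in controversy is $138,000, which meets the 50,000 dollars floor, so this disjunct is met. Satisfied.
  (d) The defendants reside as follows — Odelle Marchetti in Morbourne, Varga Mercantile in Casdora — not all in Quenley; the amount in controversy is USD 138,000, above the $134,500 ceiling; the property lies in Casdora, not Quenley — every alternative fails. However, the claim is a property claim, so the 'unless' proviso supplies this condition. Condition met.
  (e) The plaintiff resides in Rhoria, which is not Quenley — that alternative is enough. The carve-out does not apply: the property lies in Casdora, not Quenley. Condition met.
  → No jurisdiction.
No court satisfies all of its conditions.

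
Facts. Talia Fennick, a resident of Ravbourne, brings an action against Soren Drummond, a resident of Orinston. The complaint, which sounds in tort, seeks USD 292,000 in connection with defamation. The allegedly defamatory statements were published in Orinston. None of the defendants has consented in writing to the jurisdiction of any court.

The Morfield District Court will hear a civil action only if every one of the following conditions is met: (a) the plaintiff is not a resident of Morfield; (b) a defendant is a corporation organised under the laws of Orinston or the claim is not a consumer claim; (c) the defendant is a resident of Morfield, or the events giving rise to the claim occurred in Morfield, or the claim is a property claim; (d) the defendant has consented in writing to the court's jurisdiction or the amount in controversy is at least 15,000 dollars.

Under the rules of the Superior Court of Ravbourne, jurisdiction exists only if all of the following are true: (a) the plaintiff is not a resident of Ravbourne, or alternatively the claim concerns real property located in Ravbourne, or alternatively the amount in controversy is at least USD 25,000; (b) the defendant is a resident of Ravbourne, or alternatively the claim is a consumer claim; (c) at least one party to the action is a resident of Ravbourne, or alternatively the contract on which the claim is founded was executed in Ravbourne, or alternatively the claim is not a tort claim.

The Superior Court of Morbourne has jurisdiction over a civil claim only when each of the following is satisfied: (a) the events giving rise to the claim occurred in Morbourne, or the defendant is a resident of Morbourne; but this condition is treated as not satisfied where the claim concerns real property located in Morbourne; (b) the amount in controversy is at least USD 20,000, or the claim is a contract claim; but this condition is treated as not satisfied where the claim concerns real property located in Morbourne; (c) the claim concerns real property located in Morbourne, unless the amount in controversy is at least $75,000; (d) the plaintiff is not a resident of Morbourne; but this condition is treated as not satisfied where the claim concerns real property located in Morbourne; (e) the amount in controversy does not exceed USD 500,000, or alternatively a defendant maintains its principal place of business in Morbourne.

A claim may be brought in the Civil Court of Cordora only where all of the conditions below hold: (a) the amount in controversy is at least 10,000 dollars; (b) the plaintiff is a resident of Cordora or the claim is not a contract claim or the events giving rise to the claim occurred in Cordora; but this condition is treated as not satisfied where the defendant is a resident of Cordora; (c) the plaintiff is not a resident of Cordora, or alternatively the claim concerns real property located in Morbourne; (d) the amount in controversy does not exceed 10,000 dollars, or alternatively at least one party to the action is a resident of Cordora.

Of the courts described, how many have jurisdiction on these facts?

0

The Morfield District Court:
  (a) The plaintiff resides in Ravbourne, which is not Morfield. Met.
  (b) The claim is a tort claim, not a consumer claim, so one alternative holds. Condition met.
  (c) The defendant resides in Orinston, not Morfield; the operative events occurred in Orinston, not Morfield; the claim is a tort claim, not a property claim — every alternative fails. Fails.
  (d) The amount in controversy is 292,000 dollars, which meets the 15,000 dollars floor, so this disjunct is met. Satisfied.
  → The court lacks jurisdiction.
The Superior Court of Ravbourne:
  (a) The amount in controversy is 292,000 dollars, which meets the $25,000 floor, so one alternative holds. Satisfied.
  (b) The defendant resides in Orinston, not Ravbourne; the claim is a tort claim, not a consumer claim — no alternative holds. Condition not met.
  (c) Talia Fennick resides in Ravbourne, so one alternative holds. Met.
  → No jurisdiction.
The Superior Court of Morbourne:
  (a) The operative events occurred in Orinston, not Morbourne; the defendant resides in Orinston, not Morbourne — no alternative holds. Fails.
  (b) The amount in controversy is USD 292,000, which meets the USD 20,000 floor, so one alternative holds. The exception is not triggered, since the claim does not concern real property. Met.
  (c) The claim does not concern real property. But the amount in controversy is USD 292,000, which meets the $75,000 floor, and the 'unless' clause therefore excuses the requirement. Condition met.
  (d) The plaintiff resides in Ravbourne, which is not Morbourne. The exception is not triggered, since the claim does not concern real property. Condition met.
  (e) The amount in controversy is $292,000, within the 500,000 dollars ceiling, which satisfies one of the alternatives. Condition met.
  → At least one condition fails; no jurisdiction.
The Civil Court of Cordora:
  (a) The amount in controversy is 292,000 dollars, which meets the $10,000 floor. Satisfied.
  (b) The claim is a tort claim, not a contract claim, which satisfies one of the alternatives. And the carve-out is inapplicable — the defendant resides in Orinston, not Cordora. Met.
  (c) The plaintiff resides in Ravbourne, which is not Cordora, which satisfies one of the alternatives. Met.
  (d) The amount in controversy is USD 292,000, above the $10,000 ceiling; no party resides in Cordora — every alternative fails. Not met.
  → The court lacks jurisdiction.
No court satisfies all of its conditions.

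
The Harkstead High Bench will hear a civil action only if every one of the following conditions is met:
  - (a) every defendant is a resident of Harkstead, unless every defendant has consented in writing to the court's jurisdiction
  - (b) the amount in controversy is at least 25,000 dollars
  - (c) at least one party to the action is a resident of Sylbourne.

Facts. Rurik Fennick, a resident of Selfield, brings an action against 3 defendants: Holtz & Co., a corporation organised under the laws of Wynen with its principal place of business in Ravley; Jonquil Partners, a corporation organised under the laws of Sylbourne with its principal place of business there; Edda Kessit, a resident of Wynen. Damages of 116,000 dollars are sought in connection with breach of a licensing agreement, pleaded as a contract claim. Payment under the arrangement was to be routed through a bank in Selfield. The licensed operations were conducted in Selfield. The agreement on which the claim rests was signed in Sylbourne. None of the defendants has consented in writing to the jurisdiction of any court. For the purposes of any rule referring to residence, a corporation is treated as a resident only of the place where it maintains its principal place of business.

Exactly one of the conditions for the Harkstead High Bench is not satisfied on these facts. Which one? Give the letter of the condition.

The Harkstead High Bench:
  (a) The defendants reside as follows — Holtz & Co. in Ravley, Jonquil Partners in Sylbourne, Edda Kessit in Wynen — not all in Harkstead. And no such written consent has been filed, so the proviso does not save it. Fails.
  (b) The amount in controversy is USD 116,000, which meets the $25,000 floor. Satisfied.
  (c) Jonquil Partners resides in Sylbourne. Satisfied.
Only condition (a) fails.

(a)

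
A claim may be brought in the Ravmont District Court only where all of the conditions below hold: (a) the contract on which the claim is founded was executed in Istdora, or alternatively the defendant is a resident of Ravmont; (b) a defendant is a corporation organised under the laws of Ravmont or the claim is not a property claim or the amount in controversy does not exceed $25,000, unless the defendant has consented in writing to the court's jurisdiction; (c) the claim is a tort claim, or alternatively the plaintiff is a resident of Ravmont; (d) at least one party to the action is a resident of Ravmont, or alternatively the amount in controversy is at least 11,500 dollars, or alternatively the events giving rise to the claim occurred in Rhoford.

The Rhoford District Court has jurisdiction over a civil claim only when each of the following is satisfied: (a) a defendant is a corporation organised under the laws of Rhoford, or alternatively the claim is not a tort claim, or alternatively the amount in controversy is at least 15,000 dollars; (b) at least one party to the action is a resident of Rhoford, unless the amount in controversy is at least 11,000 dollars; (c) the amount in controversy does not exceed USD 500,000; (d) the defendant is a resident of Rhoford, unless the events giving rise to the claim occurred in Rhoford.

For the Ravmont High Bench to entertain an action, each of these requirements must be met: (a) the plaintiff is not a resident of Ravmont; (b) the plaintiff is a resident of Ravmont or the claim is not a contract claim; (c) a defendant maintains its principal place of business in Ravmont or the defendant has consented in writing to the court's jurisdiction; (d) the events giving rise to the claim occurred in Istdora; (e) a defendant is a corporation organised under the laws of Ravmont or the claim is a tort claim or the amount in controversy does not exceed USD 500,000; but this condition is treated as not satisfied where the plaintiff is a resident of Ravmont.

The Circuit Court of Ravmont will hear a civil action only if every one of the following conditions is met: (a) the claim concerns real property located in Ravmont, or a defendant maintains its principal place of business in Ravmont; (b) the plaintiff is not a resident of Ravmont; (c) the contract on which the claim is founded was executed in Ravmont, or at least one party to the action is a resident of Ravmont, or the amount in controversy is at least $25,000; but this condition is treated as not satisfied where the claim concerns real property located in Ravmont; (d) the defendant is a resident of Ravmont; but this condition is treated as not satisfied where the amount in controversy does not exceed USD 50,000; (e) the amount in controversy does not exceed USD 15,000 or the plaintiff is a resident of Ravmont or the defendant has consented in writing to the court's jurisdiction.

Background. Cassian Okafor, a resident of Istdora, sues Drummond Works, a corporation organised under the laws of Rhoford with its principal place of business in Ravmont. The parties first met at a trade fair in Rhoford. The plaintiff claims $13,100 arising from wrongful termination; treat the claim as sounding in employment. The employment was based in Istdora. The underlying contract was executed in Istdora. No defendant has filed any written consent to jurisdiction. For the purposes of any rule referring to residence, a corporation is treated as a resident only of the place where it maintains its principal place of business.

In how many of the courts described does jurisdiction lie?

1

The Ravmont District Court:
  (a) The contract was executed in Istdora, so one alternative holds. Condition met.
  (b) The claim is an employment claim, not a property claim, which satisfies one of the alternatives. Satisfied.
  (c) The claim is an employment claim, not a tort claim; the plaintiff resides in Istdora, not Ravmont — every alternative fails. Condition not met.
  (d) Drummond Works resides in Ravmont, so one alternative holds. Condition met.
  → No jurisdiction.
The Rhoford District Court:
  (a) Drummond Works is organised under the laws of Rhoford — that alternative is enough. Condition met.
  (b) No party resides in Rhoford. The proviso rescues it, though: the amount in controversy is 13,100 dollars, which meets the USD 11,000 floor. Met.
  (c) The amount in controversy is $13,100, within the USD 500,000 ceiling. Condition met.
  (d) The defendant resides in Ravmont, not Rhoford. And the operative events occurred in Istdora, not Rhoford, so the proviso does not save it. Condition not met.
  → No jurisdiction.
The Ravmont High Bench:
  (a) The plaintiff resides in Istdora, which is not Ravmont. Met.
  (b) The claim is an employment claim, not a contract claim, so one alternative holds. Satisfied.
  (c) Drummond Works has its principal place of business in Ravmont, which satisfies one of the alternatives. Met.
  (d) The operative events occurred in Istdora. Satisfied.
  (e) The amount in controversy is $13,100, within the USD 500,000 ceiling, which satisfies one of the alternatives. The exception is not triggered, since the plaintiff resides in Istdora, not Ravmont. Satisfied.
  → All conditions met; jurisdiction exists.
The Circuit Court of Ravmont:
  (a) Drummond Works has its principal place of business in Ravmont, so this disjunct is met. Satisfied.
  (b) The plaintiff resides in Istdora, which is not Ravmont. Met.
  (c) Drummond Works resides in Ravmont, so this disjunct is met. And the carve-out is inapplicable — the claim does not concern real property. Met.
  (d) The defendant resides in Ravmont. But the carve-out bites: the amount in controversy is 13,100 dollars, within the $50,000 ceiling. Fails.
  (e) The amount in controversy is USD 13,100, within the USD 15,000 ceiling, so this disjunct is met. Met.
  → No jurisdiction.
Courts with jurisdiction: the Ravmont High Bench — 1 in total.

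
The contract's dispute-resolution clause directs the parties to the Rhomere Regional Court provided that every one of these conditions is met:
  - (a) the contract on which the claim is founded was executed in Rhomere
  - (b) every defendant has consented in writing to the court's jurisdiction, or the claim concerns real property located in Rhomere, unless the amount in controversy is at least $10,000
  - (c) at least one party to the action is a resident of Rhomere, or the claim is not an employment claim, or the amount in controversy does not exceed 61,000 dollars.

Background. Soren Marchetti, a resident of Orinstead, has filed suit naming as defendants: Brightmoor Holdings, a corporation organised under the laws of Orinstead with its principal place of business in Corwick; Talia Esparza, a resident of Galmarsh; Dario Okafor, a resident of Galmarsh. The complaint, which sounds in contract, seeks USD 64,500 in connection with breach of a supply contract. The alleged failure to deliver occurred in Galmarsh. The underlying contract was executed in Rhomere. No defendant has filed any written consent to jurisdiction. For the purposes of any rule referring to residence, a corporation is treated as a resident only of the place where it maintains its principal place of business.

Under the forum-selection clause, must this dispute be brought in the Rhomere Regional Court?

The Rhomere Regional Court:
  (a) The contract was executed in Rhomere. Condition met.
  (b) No such written consent has been filed; the claim does not concern real property — none of the alternatives is met. But the amount in controversy is USD 64,500, which meets the $10,000 floor, and the 'unless' clause therefore excuses the requirement. Satisfied.
  (c) The claim is a contract claim, not an employment claim, so one alternative holds. Condition met.
  → The clause applies.

Yes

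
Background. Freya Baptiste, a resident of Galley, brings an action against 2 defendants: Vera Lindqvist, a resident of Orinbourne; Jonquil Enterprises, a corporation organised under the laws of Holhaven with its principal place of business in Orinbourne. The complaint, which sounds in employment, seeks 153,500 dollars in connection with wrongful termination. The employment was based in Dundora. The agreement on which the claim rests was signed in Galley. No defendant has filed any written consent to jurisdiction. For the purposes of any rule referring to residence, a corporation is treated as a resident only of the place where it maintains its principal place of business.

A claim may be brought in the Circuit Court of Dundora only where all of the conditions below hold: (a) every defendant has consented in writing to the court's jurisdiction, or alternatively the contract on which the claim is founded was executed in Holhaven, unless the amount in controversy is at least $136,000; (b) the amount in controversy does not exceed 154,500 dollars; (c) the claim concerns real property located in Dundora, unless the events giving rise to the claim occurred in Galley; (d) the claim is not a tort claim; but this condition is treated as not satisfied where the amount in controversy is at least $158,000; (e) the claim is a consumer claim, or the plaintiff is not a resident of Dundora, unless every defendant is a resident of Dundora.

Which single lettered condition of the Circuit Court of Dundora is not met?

The Circuit Court of Dundora:
  (a) No such written consent has been filed; the contract was executed in Galley, not Holhaven — no alternative holds. But the amount in controversy is $153,500, which meets the $136,000 floor, and the 'unless' clause therefore excuses the requirement. Condition met.
  (b) The amount in controversy is $153,500, within the $154,500 ceiling. Met.
  (c) The claim does not concern real property. The proviso offers no rescue either, since the operative events occurred in Dundora, not Galley. Not satisfied.
  (d) The claim is an employment claim, not a tort claim. The exception is not triggered, since the amount in controversy is 153,500 dollars, below the USD 158,000 floor. Condition met.
  (e) The plaintiff resides in Galley, which is not Dundora, so one alternative holds. Met.
Only condition (c) fails.

(c)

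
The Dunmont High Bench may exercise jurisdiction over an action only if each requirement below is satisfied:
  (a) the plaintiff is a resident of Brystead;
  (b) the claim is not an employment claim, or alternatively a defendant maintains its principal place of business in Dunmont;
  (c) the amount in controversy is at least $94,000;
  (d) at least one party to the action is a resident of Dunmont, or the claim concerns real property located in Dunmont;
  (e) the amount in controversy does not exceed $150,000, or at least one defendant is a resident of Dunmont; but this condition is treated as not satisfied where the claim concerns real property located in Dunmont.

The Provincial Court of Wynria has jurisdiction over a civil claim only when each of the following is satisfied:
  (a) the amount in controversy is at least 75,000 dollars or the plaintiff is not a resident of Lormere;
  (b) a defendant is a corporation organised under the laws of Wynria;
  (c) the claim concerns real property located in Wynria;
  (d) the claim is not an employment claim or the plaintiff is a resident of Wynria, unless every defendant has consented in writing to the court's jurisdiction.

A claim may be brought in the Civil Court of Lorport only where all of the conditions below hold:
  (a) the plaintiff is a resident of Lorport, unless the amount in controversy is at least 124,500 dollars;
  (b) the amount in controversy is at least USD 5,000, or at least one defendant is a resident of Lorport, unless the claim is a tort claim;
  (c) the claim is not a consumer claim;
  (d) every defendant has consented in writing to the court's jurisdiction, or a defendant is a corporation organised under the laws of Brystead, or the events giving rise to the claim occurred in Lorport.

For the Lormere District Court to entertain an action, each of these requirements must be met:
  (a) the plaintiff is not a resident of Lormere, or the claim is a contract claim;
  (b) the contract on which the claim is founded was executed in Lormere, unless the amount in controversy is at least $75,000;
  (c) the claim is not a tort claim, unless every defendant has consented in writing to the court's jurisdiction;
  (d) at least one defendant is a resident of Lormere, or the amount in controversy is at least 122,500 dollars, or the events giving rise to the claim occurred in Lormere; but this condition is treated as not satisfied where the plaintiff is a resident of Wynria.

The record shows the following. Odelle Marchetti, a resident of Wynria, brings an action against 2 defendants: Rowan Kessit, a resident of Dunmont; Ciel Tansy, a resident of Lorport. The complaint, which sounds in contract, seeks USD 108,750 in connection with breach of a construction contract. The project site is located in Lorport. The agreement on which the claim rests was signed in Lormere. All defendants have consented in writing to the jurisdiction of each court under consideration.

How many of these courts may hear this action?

0

The Dunmont High Bench:
  (a) The plaintiff resides in Wynria, not Brystead. Fails.
  (b) The claim is a contract claim, not an employment claim, so one alternative holds. Met.
  (c) The amount in controversy is USD 108,750, which meets the USD 94,000 floor. Met.
  (d) Rowan Kessit resides in Dunmont, so this disjunct is met. Satisfied.
  (e) The amount in controversy is $108,750, within the 150,000 dollars ceiling, which satisfies one of the alternatives. The exception is not triggered, since the claim does not concern real property. Met.
  → The court lacks jurisdiction.
The Provincial Court of Wynria:
  (a) The amount in controversy is 108,750 dollars, which meets the $75,000 floor — that alternative is enough. Met.
  (b) No defendant is a corporation. Not met.
  (c) The claim does not concern real property. Fails.
  (d) The claim is a contract claim, not an employment claim, so one alternative holds. Met.
  → At least one condition fails; no jurisdiction.
The Civil Court of Lorport:
  (a) The plaintiff resides in Wynria, not Lorport. Nor does the 'unless' clause help: the amount in controversy is 108,750 dollars, below the 124,500 dollars floor. Condition not met.
  (b) The amount in controversy is $108,750, which meets the USD 5,000 floor — that alternative is enough. Satisfied.
  (c) The claim is a contract claim, not a consumer claim. Condition met.
  (d) Every defendant has filed written consent — that alternative is enough. Met.
  → At least one condition fails; no jurisdiction.
The Lormere District Court:
  (a) The plaintiff resides in Wynria, which is not Lormere, so this disjunct is met. Condition met.
  (b) The contract was executed in Lormere. Satisfied.
  (c) The claim is a contract claim, not a tort claim. Satisfied.
  (d) No defendant resides in Lormere (they reside in Dunmont, Lorport); the amount in controversy is 108,750 dollars, below the USD 122,500 floor; the operative events occurred in Lorport, not Lormere — no alternative holds. Not met.
  → Not every requirement is met — no jurisdiction.
No court satisfies all of its conditions.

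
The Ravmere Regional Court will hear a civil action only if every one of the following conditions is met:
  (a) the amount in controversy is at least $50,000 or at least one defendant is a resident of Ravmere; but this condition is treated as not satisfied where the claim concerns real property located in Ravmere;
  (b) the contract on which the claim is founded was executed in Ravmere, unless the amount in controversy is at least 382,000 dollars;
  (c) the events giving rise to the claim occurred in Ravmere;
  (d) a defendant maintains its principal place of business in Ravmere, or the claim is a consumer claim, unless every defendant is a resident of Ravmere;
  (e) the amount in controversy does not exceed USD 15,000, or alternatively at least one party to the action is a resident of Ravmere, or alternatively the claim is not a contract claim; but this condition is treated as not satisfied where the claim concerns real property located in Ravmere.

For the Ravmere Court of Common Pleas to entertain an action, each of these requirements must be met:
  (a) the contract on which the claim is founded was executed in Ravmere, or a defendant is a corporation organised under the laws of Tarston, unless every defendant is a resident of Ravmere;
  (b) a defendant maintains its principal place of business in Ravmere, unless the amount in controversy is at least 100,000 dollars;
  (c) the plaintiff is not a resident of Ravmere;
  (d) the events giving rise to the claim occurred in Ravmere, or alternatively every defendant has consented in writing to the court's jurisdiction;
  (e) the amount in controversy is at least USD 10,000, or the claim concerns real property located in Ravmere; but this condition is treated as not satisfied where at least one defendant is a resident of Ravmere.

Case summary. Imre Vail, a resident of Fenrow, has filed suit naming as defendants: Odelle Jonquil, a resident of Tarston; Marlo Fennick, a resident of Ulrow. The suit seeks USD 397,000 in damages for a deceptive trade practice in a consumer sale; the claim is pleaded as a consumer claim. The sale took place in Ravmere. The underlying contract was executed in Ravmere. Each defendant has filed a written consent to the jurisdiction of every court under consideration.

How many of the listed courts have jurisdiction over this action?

The Ravmere Regional Court:
  (a) The amount in controversy is 397,000 dollars, which meets the $50,000 floor, so this disjunct is met. The carve-out does not apply: the claim does not concern real property. Satisfied.
  (b) The contract was executed in Ravmere. Satisfied.
  (c) The operative events occurred in Ravmere. Condition met.
  (d) The claim is a consumer claim, so one alternative holds. Satisfied.
  (e) The claim is a consumer claim, not a contract claim, so this disjunct is met. The carve-out does not apply: the claim does not concern real property. Condition met.
  → The court has jurisdiction.
The Ravmere Court of Common Pleas:
  (a) The contract was executed in Ravmere, which satisfies one of the alternatives. Satisfied.
  (b) No defendant is a corporation. But the amount in controversy is USD 397,000, which meets the USD 100,000 floor, and the 'unless' clause therefore excuses the requirement. Satisfied.
  (c) The plaintiff resides in Fenrow, which is not Ravmere. Met.
  (d) The operative events occurred in Ravmere, so this disjunct is met. Satisfied.
  (e) The amount in controversy is 397,000 dollars, which meets the USD 10,000 floor — that alternative is enough. The carve-out does not apply: no defendant resides in Ravmere (they reside in Tarston, Ulrow). Satisfied.
  → Jurisdiction lies.
Courts with jurisdiction: the Ravmere Regional Court, the Ravmere Court of Common Pleas — 2 in total.

2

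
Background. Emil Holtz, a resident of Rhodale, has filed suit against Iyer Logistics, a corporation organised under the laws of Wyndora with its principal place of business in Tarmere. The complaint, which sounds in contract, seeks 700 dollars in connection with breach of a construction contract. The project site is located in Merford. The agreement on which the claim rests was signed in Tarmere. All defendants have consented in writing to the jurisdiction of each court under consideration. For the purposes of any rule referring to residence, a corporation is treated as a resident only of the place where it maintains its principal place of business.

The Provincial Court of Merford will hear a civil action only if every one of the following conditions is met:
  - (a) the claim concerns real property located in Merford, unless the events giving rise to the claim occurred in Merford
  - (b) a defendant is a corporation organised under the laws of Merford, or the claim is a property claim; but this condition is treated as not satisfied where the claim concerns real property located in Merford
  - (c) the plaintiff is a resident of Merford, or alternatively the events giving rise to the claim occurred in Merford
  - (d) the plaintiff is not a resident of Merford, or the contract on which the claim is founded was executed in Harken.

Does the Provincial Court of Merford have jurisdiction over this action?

The Provincial Court of Merford:
  (a) The claim does not concern real property. However, the operative events occurred in Merford, so the 'unless' proviso supplies this condition. Satisfied.
  (b) The corporate defendant(s) are organised in Wyndora, not Merford; the claim is a contract claim, not a property claim — every alternative fails. Not satisfied.
  (c) The operative events occurred in Merford, so this disjunct is met. Met.
  (d) The plaintiff resides in Rhodale, which is not Merford, so one alternative holds. Met.
  → The court lacks jurisdiction.

No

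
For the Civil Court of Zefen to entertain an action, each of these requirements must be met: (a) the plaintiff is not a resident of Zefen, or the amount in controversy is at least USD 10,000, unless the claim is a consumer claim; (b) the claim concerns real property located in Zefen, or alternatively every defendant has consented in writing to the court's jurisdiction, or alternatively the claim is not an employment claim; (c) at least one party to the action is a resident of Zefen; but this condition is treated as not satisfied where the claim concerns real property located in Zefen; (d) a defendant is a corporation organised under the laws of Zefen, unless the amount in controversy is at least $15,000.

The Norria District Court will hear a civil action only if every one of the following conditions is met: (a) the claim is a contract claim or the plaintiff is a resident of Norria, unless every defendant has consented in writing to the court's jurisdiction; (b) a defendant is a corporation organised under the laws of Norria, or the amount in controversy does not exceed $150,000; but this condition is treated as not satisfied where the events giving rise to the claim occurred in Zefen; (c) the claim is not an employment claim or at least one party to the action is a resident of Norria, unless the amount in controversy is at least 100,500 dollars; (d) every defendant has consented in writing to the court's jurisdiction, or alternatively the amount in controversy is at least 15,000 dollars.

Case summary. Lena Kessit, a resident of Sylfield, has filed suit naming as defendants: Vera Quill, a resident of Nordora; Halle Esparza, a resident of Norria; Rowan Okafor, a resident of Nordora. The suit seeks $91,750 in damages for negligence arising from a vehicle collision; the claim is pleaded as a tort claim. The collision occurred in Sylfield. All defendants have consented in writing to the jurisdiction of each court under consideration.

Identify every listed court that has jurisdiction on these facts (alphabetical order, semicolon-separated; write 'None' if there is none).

the Norria District Court

The Civil Court of Zefen:
  (a) The plaintiff resides in Sylfield, which is not Zefen, so one alternative holds. Satisfied.
  (b) Every defendant has filed written consent, so one alternative holds. Satisfied.
  (c) No party resides in Zefen. Not met.
  (d) No defendant is a corporation. The proviso rescues it, though: the amount in controversy is 91,750 dollars, which meets the USD 15,000 floor. Condition met.
  → No jurisdiction.
The Norria District Court:
  (a) The claim is a tort claim, not a contract claim; the plaintiff resides in Sylfield, not Norria — no alternative holds. The proviso rescues it, though: every defendant has filed written consent. Met.
  (b) The amount in controversy is USD 91,750, within the 150,000 dollars ceiling — that alternative is enough. And the carve-out is inapplicable — the operative events occurred in Sylfield, not Zefen. Condition met.
  (c) The claim is a tort claim, not an employment claim, so this disjunct is met. Condition met.
  (d) Every defendant has filed written consent, which satisfies one of the alternatives. Met.
  → Every requirement is satisfied — jurisdiction.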